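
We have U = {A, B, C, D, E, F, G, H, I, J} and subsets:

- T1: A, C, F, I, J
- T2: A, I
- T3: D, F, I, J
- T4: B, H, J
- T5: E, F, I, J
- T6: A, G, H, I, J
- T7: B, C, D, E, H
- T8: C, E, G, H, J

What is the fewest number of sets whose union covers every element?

T1, T6, T7 together cover {A, B, C, D, E, F, G, H, I, J} — every element.
No 2 of the 8 sets cover everything (all 28 pairs fall short), so 3 is minimum.

3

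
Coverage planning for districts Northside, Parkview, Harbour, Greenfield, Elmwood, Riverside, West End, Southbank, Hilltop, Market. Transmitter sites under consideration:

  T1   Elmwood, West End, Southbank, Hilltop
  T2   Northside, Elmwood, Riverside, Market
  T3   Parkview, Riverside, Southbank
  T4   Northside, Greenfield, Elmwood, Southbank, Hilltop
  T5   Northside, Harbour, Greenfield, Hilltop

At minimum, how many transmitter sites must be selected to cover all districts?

T1, T2, T3, T5 together cover {Northside, Parkview, Harbour, Greenfield, Elmwood, Riverside, West End, Southbank, Hilltop, Market} — every district.
No 3 of the 5 transmitter sites cover everything (all 10 triples fall short), so 4 is minimum.
Greedy (largest uncovered first) would take T4, T2, T1, T3, T5 — 5 transmitter sites — but 4 suffice.

4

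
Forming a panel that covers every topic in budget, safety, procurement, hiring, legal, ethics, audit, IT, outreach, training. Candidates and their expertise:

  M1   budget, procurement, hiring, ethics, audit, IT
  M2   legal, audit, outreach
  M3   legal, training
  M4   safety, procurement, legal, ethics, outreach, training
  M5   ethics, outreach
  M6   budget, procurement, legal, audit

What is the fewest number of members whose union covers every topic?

M1, M4 together cover {budget, safety, procurement, hiring, legal, ethics, audit, IT, outreach, training} — every topic.
No single member contains all 10 topics, so 2 is optimal.

2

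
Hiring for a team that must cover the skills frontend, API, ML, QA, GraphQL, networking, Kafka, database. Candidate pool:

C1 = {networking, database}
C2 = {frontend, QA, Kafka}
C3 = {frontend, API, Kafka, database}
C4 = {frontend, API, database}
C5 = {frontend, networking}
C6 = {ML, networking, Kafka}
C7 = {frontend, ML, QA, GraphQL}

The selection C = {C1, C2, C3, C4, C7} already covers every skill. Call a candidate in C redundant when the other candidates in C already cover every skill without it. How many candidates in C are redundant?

Drop C1: networking uncovered — not redundant.
Drop C2: the rest still cover every skill — redundant.
Drop C3: the rest still cover every skill — redundant.
Drop C4: the rest still cover every skill — redundant.
Drop C7: ML, GraphQL uncovered — not redundant.
3 redundant: C2, C3, C4.

3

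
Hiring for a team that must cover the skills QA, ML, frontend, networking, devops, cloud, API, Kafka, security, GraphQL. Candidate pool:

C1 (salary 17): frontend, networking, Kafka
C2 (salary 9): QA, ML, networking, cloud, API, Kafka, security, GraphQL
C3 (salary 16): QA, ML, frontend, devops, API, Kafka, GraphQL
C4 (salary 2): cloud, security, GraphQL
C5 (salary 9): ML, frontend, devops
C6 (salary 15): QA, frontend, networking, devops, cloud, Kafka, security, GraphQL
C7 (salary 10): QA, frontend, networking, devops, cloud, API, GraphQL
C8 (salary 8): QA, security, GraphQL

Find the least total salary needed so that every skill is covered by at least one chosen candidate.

C2, C5 cover every skill at salary 9 + 9 = 18.
Any cover uses at least 2 candidates; among all covering selections none totals below 18.

18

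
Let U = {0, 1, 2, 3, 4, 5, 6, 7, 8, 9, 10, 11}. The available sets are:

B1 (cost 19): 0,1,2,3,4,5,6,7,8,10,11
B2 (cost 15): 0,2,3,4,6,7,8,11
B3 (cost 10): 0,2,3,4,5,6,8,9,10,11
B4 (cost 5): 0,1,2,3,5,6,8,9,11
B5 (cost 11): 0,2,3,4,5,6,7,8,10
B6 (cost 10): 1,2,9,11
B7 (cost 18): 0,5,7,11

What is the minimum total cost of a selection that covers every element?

B4, B5 cover every element at cost 5 + 11 = 16.
Any cover uses at least 2 sets; among all covering selections none totals below 16.

16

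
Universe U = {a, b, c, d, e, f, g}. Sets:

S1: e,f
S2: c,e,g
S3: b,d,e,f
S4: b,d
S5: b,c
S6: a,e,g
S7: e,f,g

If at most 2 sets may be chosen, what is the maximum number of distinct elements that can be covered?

Choosing S2, S3 covers {b, c, d, e, f, g} — 6 elements.
No choice of 2 sets does better; here a is left uncovered.

6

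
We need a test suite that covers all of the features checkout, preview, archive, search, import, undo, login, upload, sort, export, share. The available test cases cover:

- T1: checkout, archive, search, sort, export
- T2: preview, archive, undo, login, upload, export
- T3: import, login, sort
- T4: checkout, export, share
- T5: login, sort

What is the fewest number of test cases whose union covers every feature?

4

T1, T2, T3, T4 together cover {checkout, preview, archive, search, import, undo, login, upload, sort, export, share} — every feature.
No 3 of the 5 test cases cover everything (all 10 triples fall short), so 4 is minimum.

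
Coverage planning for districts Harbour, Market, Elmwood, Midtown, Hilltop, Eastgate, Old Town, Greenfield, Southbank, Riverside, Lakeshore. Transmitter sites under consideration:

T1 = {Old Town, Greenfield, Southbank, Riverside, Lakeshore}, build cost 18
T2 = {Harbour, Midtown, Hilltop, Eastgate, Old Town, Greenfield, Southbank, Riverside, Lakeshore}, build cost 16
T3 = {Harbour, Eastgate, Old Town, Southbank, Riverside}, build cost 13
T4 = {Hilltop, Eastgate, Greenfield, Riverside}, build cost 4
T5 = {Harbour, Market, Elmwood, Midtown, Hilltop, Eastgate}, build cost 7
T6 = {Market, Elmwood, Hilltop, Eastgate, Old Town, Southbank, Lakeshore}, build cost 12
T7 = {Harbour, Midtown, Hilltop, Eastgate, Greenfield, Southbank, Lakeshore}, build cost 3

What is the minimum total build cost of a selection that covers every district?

19

T4, T6, T7 cover every district at build cost 4 + 12 + 3 = 19.
Any cover uses at least 2 transmitter sites; among all covering selections none totals below 19.
Greedy by coverage-per-build cost would pick T7, T5, T4, T6 for 26 — worse than the optimum 19.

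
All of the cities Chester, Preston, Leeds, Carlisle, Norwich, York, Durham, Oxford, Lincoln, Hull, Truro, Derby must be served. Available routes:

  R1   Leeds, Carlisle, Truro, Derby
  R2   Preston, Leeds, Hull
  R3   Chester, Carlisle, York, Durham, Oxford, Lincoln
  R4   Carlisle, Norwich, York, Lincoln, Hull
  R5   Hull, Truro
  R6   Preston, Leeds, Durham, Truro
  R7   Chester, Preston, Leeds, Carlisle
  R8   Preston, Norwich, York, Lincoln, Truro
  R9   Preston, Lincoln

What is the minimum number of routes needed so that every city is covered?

4

R1, R2, R3, R4 together cover {Chester, Preston, Leeds, Carlisle, Norwich, York, Durham, Oxford, Lincoln, Hull, Truro, Derby} — every city.
No 3 of the 9 routes cover everything (all 84 triples fall short), so 4 is minimum.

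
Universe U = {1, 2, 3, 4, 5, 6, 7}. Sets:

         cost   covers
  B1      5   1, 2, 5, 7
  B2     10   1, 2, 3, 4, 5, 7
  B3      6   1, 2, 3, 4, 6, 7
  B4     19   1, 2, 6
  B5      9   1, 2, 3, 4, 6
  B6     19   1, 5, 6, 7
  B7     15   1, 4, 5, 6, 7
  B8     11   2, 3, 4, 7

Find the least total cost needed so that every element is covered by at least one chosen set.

11

B1, B3 cover every element at cost 5 + 6 = 11.
Any cover uses at least 2 sets; among all covering selections none totals below 11.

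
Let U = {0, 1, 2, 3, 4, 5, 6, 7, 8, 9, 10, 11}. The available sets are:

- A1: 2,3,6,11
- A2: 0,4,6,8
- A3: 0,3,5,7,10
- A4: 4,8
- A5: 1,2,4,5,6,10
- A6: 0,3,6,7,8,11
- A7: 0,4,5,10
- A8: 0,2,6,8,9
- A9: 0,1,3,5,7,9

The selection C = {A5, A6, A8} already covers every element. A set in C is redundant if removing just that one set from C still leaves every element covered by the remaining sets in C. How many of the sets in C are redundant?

Drop A5: 1, 4, 5, 10 uncovered — not redundant.
Drop A6: 3, 7, 11 uncovered — not redundant.
Drop A8: 9 uncovered — not redundant.
None of the sets in C is redundant.

0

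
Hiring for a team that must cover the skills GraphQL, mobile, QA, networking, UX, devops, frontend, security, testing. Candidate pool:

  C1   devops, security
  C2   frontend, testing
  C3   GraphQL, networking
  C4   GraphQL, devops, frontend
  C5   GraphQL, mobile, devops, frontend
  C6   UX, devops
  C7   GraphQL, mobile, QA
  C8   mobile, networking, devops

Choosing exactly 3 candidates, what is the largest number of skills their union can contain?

7

Choosing C1, C2, C7 covers {GraphQL, mobile, QA, devops, frontend, security, testing} — 7 skills.
No choice of 3 candidates does better; here networking, UX are left uncovered.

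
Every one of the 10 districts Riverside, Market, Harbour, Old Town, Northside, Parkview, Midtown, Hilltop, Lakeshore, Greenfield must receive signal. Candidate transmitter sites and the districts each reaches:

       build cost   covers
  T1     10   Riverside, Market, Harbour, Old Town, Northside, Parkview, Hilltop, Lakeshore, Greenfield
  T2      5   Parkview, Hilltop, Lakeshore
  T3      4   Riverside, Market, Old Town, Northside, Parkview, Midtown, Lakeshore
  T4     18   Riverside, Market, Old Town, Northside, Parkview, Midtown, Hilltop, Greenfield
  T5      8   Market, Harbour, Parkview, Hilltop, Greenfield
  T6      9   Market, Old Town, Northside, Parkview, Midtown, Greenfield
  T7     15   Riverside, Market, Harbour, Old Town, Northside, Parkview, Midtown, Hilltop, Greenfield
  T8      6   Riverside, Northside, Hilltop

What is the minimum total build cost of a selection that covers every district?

12

T3, T5 cover every district at build cost 4 + 8 = 12.
Any cover uses at least 2 transmitter sites; among all covering selections none totals below 12.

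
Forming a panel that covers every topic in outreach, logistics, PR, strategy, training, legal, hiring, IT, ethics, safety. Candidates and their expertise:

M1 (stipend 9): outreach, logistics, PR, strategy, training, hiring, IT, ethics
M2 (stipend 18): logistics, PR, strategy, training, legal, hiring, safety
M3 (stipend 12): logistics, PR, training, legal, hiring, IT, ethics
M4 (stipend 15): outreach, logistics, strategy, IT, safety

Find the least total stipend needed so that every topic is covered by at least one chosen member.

M1, M2 cover every topic at stipend 9 + 18 = 27.
Any cover uses at least 2 members; among all covering selections none totals below 27.

27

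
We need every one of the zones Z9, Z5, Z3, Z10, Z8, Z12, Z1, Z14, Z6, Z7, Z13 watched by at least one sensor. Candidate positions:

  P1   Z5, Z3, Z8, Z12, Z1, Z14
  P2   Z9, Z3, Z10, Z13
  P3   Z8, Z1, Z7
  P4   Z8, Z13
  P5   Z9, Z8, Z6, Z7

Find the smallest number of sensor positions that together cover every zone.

P1, P2, P5 together cover {Z9, Z5, Z3, Z10, Z8, Z12, Z1, Z14, Z6, Z7, Z13} — every zone.
No 2 of the 5 sensor positions cover everything (all 10 pairs fall short), so 3 is minimum.

3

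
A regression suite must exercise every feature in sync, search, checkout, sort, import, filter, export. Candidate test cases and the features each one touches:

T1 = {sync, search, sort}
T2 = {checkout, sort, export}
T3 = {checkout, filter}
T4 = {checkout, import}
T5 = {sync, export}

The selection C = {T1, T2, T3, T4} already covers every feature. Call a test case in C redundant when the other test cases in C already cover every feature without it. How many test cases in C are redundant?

Drop T1: sync, search uncovered — not redundant.
Drop T2: export uncovered — not redundant.
Drop T3: filter uncovered — not redundant.
Drop T4: import uncovered — not redundant.
None of the test cases in C is redundant.

0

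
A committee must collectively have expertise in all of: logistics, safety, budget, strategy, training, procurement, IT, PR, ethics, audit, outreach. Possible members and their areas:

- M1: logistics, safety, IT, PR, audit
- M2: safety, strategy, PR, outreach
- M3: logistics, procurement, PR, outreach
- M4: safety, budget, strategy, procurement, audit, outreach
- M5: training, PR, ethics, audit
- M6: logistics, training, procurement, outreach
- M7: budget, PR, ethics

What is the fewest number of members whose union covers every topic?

M1, M4, M5 together cover {logistics, safety, budget, strategy, training, procurement, IT, PR, ethics, audit, outreach} — every topic.
No 2 of the 7 members cover everything (all 21 pairs fall short), so 3 is minimum.

3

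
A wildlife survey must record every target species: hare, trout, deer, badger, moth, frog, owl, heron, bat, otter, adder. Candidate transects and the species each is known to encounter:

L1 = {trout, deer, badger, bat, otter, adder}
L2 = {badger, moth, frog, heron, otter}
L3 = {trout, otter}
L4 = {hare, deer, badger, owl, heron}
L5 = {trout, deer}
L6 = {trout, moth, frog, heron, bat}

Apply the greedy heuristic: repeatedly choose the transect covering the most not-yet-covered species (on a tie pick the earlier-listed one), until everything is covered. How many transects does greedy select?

3

Pick 1: L1 covers 6 new species (trout, deer, badger, bat, otter, adder).
Pick 2: L2 covers 3 new species (moth, frog, heron).
Pick 3: L4 covers 2 new species (hare, owl).
Greedy uses 3 transects.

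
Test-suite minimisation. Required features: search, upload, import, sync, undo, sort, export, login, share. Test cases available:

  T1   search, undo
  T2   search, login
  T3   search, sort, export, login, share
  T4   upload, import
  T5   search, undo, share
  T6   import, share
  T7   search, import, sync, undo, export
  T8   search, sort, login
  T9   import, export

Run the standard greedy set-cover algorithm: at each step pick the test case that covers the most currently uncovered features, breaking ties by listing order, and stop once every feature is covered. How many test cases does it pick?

Pick 1: T3 covers 5 new features (search, sort, export, login, share).
Pick 2: T7 covers 3 new features (import, sync, undo).
Pick 3: T4 covers 1 new features (upload).
Greedy uses 3 test cases.

3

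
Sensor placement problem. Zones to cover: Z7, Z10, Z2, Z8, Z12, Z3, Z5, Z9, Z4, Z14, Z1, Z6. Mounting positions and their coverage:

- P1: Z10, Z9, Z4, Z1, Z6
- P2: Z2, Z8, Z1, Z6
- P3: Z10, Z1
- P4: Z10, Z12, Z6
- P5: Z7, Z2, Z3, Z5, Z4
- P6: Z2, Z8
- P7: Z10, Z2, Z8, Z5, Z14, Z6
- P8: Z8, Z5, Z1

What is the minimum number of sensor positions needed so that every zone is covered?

4

P1, P4, P5, P7 together cover {Z7, Z10, Z2, Z8, Z12, Z3, Z5, Z9, Z4, Z14, Z1, Z6} — every zone.
No 3 of the 8 sensor positions cover everything (all 56 triples fall short), so 4 is minimum.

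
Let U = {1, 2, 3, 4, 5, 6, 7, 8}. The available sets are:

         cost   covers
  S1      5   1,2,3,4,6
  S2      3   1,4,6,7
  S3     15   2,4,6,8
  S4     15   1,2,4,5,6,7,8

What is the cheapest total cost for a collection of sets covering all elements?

S1, S4 cover every element at cost 5 + 15 = 20.
Any cover uses at least 2 sets; among all covering selections none totals below 20.
Greedy by coverage-per-cost would pick S2, S1, S4 for 23 — worse than the optimum 20.

20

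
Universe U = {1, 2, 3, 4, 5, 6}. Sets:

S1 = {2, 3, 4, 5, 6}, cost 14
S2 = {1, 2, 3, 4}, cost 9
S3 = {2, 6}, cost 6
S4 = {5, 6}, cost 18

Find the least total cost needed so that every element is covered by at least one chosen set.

23

S1, S2 cover every element at cost 14 + 9 = 23.
Any cover uses at least 2 sets; among all covering selections none totals below 23.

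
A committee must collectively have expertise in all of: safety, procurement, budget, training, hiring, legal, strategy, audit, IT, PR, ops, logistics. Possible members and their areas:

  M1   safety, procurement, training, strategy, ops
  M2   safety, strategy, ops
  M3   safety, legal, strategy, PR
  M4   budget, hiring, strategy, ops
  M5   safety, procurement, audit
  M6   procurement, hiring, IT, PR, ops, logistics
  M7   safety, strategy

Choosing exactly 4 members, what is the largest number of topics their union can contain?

11

Choosing M1, M3, M4, M6 covers {safety, procurement, budget, training, hiring, legal, strategy, IT, PR, ops, logistics} — 11 topics.
No choice of 4 members does better; here audit is left uncovered.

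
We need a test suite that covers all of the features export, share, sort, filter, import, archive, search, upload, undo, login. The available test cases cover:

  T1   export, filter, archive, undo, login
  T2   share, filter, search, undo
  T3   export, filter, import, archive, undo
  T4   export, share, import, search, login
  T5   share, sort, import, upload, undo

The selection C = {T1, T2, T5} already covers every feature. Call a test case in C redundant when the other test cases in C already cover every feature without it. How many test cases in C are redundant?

Drop T1: export, archive, login uncovered — not redundant.
Drop T2: search uncovered — not redundant.
Drop T5: sort, import, upload uncovered — not redundant.
None of the test cases in C is redundant.

0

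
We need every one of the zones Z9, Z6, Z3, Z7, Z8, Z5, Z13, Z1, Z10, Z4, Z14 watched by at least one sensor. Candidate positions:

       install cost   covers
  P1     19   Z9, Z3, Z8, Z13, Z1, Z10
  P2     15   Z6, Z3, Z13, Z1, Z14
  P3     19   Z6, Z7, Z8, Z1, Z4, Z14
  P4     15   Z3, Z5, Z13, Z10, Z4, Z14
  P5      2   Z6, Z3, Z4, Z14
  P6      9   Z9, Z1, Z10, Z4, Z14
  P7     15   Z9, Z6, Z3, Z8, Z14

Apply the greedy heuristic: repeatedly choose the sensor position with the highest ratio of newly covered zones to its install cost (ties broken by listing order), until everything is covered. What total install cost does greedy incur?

Pick 1: P5 adds 4 new (Z6, Z3, Z4, Z14) at install cost 2 (ratio 4/2).
Pick 2: P6 adds 3 new (Z9, Z1, Z10) at install cost 9 (ratio 3/9).
Pick 3: P4 adds 2 new (Z5, Z13) at install cost 15 (ratio 2/15).
Pick 4: P3 adds 2 new (Z7, Z8) at install cost 19 (ratio 2/19).
Greedy total install cost: 2 + 9 + 15 + 19 = 45. (The true optimum is 43, so greedy overshoots here.)

45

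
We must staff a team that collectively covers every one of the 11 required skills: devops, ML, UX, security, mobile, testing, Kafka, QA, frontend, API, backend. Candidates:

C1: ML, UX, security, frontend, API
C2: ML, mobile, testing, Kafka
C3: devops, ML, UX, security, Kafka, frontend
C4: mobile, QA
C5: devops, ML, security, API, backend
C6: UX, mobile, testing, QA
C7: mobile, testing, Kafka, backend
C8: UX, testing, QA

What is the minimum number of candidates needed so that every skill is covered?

C3, C5, C6 together cover {devops, ML, UX, security, mobile, testing, Kafka, QA, frontend, API, backend} — every skill.
No 2 of the 8 candidates cover everything (all 28 pairs fall short), so 3 is minimum.

3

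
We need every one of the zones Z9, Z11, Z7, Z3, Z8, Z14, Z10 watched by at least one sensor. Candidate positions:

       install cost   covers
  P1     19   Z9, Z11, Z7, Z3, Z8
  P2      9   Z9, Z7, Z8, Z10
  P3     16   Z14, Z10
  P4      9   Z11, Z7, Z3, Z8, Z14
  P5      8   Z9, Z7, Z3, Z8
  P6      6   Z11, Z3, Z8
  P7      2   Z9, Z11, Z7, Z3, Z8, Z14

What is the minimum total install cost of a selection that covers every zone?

11

P2, P7 cover every zone at install cost 9 + 2 = 11.
Any cover uses at least 2 sensor positions; among all covering selections none totals below 11.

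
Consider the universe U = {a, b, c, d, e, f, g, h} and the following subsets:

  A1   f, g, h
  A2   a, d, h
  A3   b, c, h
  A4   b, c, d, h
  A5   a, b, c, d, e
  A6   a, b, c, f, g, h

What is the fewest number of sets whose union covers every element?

A1, A5 together cover {a, b, c, d, e, f, g, h} — every element.
No single set contains all 8 elements, so 2 is optimal.

2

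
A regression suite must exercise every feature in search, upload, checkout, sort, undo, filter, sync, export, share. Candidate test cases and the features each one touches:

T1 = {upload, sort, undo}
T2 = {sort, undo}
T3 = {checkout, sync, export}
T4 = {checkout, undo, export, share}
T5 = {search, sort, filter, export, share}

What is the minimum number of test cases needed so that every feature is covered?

T1, T3, T5 together cover {search, upload, checkout, sort, undo, filter, sync, export, share} — every feature.
No 2 of the 5 test cases cover everything (all 10 pairs fall short), so 3 is minimum.

3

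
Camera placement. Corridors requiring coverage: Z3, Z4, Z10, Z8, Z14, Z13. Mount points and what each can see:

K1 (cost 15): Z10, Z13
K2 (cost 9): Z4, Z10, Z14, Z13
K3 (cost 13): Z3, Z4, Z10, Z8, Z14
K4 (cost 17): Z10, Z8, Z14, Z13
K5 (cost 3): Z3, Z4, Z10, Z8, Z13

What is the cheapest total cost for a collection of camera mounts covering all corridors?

12

K2, K5 cover every corridor at cost 9 + 3 = 12.
Any cover uses at least 2 camera mounts; among all covering selections none totals below 12.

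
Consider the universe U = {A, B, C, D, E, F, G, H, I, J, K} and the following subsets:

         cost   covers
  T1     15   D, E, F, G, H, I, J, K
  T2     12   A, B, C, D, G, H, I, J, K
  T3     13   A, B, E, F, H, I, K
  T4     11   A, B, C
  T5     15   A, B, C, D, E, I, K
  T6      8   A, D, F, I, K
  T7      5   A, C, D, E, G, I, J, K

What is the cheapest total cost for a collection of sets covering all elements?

18

T3, T7 cover every element at cost 13 + 5 = 18.
Any cover uses at least 2 sets; among all covering selections none totals below 18.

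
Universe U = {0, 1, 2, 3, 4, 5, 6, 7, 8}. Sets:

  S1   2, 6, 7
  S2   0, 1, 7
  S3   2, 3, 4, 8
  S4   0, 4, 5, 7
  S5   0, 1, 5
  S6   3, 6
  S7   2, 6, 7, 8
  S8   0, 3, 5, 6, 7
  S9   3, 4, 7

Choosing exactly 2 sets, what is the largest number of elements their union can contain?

8

Choosing S3, S8 covers {0, 2, 3, 4, 5, 6, 7, 8} — 8 elements.
No choice of 2 sets does better; here 1 is left uncovered.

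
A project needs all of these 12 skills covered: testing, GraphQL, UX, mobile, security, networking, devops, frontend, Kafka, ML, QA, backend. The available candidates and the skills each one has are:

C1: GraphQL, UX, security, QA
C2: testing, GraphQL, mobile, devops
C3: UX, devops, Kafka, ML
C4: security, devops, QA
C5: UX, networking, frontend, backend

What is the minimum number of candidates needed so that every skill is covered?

C1, C2, C3, C5 together cover {testing, GraphQL, UX, mobile, security, networking, devops, frontend, Kafka, ML, QA, backend} — every skill.
No 3 of the 5 candidates cover everything (all 10 triples fall short), so 4 is minimum.

4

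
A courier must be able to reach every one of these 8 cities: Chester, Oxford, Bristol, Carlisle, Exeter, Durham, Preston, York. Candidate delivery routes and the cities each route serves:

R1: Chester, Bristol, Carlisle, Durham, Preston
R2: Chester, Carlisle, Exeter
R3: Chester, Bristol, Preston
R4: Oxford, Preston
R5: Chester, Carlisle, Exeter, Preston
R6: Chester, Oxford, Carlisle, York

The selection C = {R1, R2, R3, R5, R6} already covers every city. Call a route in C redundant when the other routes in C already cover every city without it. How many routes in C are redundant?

3

Drop R1: Durham uncovered — not redundant.
Drop R2: the rest still cover every city — redundant.
Drop R3: the rest still cover every city — redundant.
Drop R5: the rest still cover every city — redundant.
Drop R6: Oxford, York uncovered — not redundant.
3 redundant: R2, R3, R5.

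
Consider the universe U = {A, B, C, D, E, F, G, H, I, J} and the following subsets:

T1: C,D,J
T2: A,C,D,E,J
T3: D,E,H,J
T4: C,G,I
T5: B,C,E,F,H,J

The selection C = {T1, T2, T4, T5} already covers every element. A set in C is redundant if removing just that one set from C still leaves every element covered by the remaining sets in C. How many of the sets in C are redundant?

Drop T1: the rest still cover every element — redundant.
Drop T2: A uncovered — not redundant.
Drop T4: G, I uncovered — not redundant.
Drop T5: B, F, H uncovered — not redundant.
1 redundant: T1.

1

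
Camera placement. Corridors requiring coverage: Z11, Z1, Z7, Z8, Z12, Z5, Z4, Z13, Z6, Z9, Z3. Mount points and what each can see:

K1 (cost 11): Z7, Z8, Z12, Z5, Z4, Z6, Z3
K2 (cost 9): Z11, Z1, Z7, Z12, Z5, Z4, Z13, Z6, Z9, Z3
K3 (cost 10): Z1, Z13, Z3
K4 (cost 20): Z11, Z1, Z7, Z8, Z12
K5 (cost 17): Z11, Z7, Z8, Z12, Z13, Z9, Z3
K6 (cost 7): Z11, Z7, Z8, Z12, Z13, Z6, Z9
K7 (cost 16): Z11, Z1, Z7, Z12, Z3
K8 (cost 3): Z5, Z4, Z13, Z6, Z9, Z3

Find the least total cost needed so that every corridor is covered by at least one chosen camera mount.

16

K2, K6 cover every corridor at cost 9 + 7 = 16.
Any cover uses at least 2 camera mounts; among all covering selections none totals below 16.
Greedy by coverage-per-cost would pick K8, K6, K2 for 19 — worse than the optimum 16.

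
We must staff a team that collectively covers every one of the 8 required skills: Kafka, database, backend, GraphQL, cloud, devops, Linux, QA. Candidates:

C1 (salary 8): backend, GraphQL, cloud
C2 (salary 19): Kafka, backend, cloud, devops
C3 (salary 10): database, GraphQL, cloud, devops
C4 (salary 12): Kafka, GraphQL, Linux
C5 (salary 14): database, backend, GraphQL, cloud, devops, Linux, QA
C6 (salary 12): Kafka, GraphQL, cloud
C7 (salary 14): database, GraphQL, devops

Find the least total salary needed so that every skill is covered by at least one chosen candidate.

C4, C5 cover every skill at salary 12 + 14 = 26.
Any cover uses at least 2 candidates; among all covering selections none totals below 26.

26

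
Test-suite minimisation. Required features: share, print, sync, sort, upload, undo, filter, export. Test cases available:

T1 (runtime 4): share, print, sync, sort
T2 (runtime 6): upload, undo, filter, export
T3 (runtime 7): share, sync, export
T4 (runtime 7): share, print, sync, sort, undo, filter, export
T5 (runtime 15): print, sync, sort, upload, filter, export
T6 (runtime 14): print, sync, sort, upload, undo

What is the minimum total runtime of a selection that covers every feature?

10

T1, T2 cover every feature at runtime 4 + 6 = 10.
Any cover uses at least 2 test cases; among all covering selections none totals below 10.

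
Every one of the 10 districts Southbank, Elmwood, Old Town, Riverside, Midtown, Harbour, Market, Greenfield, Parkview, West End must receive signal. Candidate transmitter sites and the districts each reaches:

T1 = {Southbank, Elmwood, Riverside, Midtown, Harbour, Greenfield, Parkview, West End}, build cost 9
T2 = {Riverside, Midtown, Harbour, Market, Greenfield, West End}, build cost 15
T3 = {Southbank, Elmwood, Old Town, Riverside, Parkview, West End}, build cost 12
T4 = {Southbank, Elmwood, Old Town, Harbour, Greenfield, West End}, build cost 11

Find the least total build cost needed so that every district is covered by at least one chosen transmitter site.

27

T2, T3 cover every district at build cost 15 + 12 = 27.
Any cover uses at least 2 transmitter sites; among all covering selections none totals below 27.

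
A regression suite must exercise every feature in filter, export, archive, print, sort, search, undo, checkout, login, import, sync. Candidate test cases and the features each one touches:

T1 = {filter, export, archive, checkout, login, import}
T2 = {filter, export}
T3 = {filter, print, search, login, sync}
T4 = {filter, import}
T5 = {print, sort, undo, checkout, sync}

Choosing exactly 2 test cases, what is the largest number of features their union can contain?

Choosing T1, T5 covers {filter, export, archive, print, sort, undo, checkout, login, import, sync} — 10 features.
No choice of 2 test cases does better; here search is left uncovered.

10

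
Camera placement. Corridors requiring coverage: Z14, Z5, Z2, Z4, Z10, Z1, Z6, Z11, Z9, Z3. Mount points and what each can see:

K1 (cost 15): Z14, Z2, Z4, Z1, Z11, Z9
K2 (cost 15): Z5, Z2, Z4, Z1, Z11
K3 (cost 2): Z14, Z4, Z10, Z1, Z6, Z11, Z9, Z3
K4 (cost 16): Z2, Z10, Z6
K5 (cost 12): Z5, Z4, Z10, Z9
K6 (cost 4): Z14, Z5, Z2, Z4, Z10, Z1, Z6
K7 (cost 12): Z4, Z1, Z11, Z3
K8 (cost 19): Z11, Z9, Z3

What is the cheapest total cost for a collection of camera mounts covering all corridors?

6

K3, K6 cover every corridor at cost 2 + 4 = 6.
Any cover uses at least 2 camera mounts; among all covering selections none totals below 6.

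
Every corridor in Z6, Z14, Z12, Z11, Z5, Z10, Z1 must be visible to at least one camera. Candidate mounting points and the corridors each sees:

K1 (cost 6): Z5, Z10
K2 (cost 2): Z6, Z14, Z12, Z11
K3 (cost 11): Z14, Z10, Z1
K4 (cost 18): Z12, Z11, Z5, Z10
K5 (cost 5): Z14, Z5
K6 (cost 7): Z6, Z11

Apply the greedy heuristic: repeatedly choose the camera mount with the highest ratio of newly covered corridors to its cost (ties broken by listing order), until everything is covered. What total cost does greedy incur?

Pick 1: K2 adds 4 new (Z6, Z14, Z12, Z11) at cost 2 (ratio 4/2).
Pick 2: K1 adds 2 new (Z5, Z10) at cost 6 (ratio 2/6).
Pick 3: K3 adds 1 new (Z1) at cost 11 (ratio 1/11).
Greedy total cost: 2 + 6 + 11 = 19. (The true optimum is 18, so greedy overshoots here.)

19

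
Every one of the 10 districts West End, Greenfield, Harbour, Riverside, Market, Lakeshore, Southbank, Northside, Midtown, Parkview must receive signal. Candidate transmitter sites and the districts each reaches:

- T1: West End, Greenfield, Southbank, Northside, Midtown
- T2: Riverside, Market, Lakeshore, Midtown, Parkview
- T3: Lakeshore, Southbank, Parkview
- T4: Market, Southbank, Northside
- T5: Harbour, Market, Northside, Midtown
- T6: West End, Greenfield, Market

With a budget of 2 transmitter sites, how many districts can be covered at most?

9

Choosing T1, T2 covers {West End, Greenfield, Riverside, Market, Lakeshore, Southbank, Northside, Midtown, Parkview} — 9 districts.
No choice of 2 transmitter sites does better; here Harbour is left uncovered.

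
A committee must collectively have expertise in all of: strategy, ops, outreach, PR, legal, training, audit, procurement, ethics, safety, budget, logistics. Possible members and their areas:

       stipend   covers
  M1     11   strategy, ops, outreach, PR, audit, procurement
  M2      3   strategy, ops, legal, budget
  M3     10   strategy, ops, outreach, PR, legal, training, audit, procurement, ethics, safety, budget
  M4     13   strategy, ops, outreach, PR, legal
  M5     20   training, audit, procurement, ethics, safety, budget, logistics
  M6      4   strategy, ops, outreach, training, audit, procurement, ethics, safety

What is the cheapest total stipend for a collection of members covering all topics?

M3, M5 cover every topic at stipend 10 + 20 = 30.
Any cover uses at least 2 members; among all covering selections none totals below 30.
Greedy by coverage-per-stipend would pick M6, M2, M3, M5 for 37 — worse than the optimum 30.

30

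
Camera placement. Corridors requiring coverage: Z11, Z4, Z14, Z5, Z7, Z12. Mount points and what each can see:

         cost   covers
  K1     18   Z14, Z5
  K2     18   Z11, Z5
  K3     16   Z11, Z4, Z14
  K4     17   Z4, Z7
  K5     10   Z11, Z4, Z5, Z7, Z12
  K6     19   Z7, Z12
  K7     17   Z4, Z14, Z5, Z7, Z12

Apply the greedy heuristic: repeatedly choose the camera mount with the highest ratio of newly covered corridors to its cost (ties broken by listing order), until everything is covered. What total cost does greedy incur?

26

Pick 1: K5 adds 5 new (Z11, Z4, Z5, Z7, Z12) at cost 10 (ratio 5/10).
Pick 2: K3 adds 1 new (Z14) at cost 16 (ratio 1/16).
Greedy total cost: 10 + 16 = 26.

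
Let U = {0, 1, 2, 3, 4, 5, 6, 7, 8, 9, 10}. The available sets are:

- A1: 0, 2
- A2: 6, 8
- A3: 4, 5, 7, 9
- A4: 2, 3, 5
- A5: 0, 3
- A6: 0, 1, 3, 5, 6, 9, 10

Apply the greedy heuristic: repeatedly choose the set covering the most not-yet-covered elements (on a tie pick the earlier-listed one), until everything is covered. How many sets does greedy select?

Pick 1: A6 covers 7 new elements (0, 1, 3, 5, 6, 9, 10).
Pick 2: A3 covers 2 new elements (4, 7).
Pick 3: A1 covers 1 new elements (2).
Pick 4: A2 covers 1 new elements (8).
Greedy uses 4 sets.

4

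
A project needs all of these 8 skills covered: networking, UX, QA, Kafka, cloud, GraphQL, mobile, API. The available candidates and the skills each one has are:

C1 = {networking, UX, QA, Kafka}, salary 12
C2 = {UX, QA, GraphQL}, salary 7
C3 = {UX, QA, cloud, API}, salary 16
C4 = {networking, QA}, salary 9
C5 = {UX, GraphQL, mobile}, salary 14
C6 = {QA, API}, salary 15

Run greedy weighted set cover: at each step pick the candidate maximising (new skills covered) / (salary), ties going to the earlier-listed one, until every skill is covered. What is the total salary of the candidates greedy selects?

49

Pick 1: C2 adds 3 new (UX, QA, GraphQL) at salary 7 (ratio 3/7).
Pick 2: C1 adds 2 new (networking, Kafka) at salary 12 (ratio 2/12).
Pick 3: C3 adds 2 new (cloud, API) at salary 16 (ratio 2/16).
Pick 4: C5 adds 1 new (mobile) at salary 14 (ratio 1/14).
Greedy total salary: 7 + 12 + 16 + 14 = 49. (The true optimum is 42, so greedy overshoots here.)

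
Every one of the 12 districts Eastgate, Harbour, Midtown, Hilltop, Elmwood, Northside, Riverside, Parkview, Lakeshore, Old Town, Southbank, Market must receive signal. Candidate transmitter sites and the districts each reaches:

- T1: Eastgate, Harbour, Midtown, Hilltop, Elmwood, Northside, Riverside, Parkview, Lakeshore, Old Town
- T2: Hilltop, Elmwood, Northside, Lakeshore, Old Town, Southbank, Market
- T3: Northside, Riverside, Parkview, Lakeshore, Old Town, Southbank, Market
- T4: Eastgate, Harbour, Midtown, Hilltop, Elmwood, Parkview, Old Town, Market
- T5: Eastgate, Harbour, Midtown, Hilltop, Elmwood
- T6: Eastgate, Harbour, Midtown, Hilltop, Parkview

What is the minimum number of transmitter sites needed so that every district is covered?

2

T1, T2 together cover {Eastgate, Harbour, Midtown, Hilltop, Elmwood, Northside, Riverside, Parkview, Lakeshore, Old Town, Southbank, Market} — every district.
No single transmitter site contains all 12 districts, so 2 is optimal.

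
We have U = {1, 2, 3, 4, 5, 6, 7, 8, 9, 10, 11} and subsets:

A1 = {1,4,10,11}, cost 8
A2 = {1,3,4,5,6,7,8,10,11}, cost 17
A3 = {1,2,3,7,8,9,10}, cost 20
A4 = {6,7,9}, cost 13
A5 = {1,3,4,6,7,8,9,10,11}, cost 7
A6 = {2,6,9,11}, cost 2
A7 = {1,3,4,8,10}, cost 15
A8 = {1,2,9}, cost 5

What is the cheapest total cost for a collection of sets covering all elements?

19

A2, A6 cover every element at cost 17 + 2 = 19.
Any cover uses at least 2 sets; among all covering selections none totals below 19.
Greedy by coverage-per-cost would pick A6, A5, A2 for 26 — worse than the optimum 19.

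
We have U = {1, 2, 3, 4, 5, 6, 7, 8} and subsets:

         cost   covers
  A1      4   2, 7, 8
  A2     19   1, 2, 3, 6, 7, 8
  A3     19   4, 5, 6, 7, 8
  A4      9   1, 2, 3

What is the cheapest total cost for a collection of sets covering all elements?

28

A3, A4 cover every element at cost 19 + 9 = 28.
Any cover uses at least 2 sets; among all covering selections none totals below 28.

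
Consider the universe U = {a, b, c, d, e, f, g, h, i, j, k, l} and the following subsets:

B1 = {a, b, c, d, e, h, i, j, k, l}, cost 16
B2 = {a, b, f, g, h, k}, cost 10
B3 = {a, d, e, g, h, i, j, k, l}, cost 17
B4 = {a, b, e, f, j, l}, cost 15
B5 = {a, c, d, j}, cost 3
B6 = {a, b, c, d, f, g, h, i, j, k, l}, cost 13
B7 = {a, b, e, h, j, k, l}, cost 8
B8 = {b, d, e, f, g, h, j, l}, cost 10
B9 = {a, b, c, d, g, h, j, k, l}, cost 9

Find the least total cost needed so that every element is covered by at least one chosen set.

21

B6, B7 cover every element at cost 13 + 8 = 21.
Any cover uses at least 2 sets; among all covering selections none totals below 21.
Greedy by coverage-per-cost would pick B5, B7, B6 for 24 — worse than the optimum 21.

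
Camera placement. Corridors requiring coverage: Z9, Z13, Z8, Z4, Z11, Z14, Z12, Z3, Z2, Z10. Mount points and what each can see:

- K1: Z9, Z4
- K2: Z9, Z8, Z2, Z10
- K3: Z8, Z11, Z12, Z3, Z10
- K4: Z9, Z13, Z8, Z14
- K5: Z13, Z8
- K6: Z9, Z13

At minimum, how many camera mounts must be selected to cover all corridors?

4

K1, K2, K3, K4 together cover {Z9, Z13, Z8, Z4, Z11, Z14, Z12, Z3, Z2, Z10} — every corridor.
No 3 of the 6 camera mounts cover everything (all 20 triples fall short), so 4 is minimum.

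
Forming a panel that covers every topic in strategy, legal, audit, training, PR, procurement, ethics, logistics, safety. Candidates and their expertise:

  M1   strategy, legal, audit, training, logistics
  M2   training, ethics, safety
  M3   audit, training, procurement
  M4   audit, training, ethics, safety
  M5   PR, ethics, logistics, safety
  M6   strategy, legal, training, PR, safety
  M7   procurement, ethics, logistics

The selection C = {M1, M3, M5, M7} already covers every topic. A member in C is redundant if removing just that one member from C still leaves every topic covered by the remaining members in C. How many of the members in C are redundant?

Drop M1: strategy, legal uncovered — not redundant.
Drop M3: the rest still cover every topic — redundant.
Drop M5: PR, safety uncovered — not redundant.
Drop M7: the rest still cover every topic — redundant.
2 redundant: M3, M7.

2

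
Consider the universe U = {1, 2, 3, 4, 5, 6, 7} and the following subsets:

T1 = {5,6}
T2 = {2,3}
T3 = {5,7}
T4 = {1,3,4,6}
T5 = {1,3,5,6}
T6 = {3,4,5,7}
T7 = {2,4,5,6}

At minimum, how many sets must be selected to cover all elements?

3

T2, T3, T4 together cover {1, 2, 3, 4, 5, 6, 7} — every element.
No 2 of the 7 sets cover everything (all 21 pairs fall short), so 3 is minimum.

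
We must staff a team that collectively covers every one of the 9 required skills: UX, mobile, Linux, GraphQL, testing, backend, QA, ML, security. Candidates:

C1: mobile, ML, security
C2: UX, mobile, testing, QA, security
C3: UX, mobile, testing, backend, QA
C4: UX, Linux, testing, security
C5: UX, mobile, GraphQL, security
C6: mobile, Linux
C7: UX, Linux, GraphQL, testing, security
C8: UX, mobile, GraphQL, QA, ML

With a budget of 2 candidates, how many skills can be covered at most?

Choosing C3, C7 covers {UX, mobile, Linux, GraphQL, testing, backend, QA, security} — 8 skills.
No choice of 2 candidates does better; here ML is left uncovered.

8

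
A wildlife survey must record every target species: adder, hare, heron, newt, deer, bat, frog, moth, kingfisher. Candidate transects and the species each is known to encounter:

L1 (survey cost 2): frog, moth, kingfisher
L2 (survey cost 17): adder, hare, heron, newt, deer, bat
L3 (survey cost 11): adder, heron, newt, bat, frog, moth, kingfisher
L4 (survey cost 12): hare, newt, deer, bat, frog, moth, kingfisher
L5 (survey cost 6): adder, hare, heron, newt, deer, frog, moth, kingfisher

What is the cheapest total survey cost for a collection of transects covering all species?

17

L3, L5 cover every species at survey cost 11 + 6 = 17.
Any cover uses at least 2 transects; among all covering selections none totals below 17.
Greedy by coverage-per-survey cost would pick L1, L5, L3 for 19 — worse than the optimum 17.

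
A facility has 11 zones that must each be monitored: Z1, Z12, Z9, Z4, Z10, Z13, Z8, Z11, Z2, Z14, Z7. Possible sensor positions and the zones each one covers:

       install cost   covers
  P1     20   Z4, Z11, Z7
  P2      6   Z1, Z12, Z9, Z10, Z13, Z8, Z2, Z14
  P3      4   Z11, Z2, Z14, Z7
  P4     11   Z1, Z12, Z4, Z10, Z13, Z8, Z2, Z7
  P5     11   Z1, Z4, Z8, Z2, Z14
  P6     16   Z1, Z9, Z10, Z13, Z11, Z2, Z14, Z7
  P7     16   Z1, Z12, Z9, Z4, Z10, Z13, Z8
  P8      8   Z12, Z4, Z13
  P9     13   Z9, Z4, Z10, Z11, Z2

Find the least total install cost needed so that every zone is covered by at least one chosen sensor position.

P2, P3, P8 cover every zone at install cost 6 + 4 + 8 = 18.
Any cover uses at least 2 sensor positions; among all covering selections none totals below 18.

18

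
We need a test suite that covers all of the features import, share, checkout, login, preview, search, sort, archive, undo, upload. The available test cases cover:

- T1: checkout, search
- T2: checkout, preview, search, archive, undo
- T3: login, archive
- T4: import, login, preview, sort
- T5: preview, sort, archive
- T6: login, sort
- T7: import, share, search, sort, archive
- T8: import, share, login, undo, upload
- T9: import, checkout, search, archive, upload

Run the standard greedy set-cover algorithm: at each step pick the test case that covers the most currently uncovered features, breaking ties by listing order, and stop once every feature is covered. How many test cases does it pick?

3

Pick 1: T2 covers 5 new features (checkout, preview, search, archive, undo).
Pick 2: T8 covers 4 new features (import, share, login, upload).
Pick 3: T4 covers 1 new features (sort).
Greedy uses 3 test cases.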